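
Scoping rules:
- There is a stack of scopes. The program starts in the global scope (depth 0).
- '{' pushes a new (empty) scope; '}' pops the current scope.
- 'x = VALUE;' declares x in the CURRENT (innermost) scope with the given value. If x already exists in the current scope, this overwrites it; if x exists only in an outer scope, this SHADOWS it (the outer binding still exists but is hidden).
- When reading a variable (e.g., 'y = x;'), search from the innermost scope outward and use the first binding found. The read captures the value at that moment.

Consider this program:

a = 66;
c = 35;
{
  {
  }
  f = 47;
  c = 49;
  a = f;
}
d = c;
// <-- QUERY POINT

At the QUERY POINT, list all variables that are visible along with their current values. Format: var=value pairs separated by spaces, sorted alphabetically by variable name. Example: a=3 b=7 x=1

Answer: a=66 c=35 d=35

Derivation:
Step 1: declare a=66 at depth 0
Step 2: declare c=35 at depth 0
Step 3: enter scope (depth=1)
Step 4: enter scope (depth=2)
Step 5: exit scope (depth=1)
Step 6: declare f=47 at depth 1
Step 7: declare c=49 at depth 1
Step 8: declare a=(read f)=47 at depth 1
Step 9: exit scope (depth=0)
Step 10: declare d=(read c)=35 at depth 0
Visible at query point: a=66 c=35 d=35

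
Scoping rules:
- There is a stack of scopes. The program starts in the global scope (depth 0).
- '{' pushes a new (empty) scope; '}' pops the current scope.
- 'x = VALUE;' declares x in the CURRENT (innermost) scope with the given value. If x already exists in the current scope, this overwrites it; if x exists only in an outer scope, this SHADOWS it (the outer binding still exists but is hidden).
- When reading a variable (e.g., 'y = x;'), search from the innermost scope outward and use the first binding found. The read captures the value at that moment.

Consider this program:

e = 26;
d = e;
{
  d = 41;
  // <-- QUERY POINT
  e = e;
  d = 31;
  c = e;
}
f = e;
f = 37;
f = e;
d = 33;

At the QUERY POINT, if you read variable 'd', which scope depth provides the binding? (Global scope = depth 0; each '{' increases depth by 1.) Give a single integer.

Step 1: declare e=26 at depth 0
Step 2: declare d=(read e)=26 at depth 0
Step 3: enter scope (depth=1)
Step 4: declare d=41 at depth 1
Visible at query point: d=41 e=26

Answer: 1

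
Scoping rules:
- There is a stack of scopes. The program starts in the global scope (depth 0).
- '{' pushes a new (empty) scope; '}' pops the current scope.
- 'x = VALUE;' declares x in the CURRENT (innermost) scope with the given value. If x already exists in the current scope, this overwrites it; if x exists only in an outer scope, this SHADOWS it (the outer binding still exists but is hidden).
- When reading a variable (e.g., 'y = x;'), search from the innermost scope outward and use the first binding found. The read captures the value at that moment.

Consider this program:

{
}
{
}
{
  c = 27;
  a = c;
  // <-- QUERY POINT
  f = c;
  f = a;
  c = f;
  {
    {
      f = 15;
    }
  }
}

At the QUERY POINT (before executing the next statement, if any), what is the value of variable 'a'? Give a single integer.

Answer: 27

Derivation:
Step 1: enter scope (depth=1)
Step 2: exit scope (depth=0)
Step 3: enter scope (depth=1)
Step 4: exit scope (depth=0)
Step 5: enter scope (depth=1)
Step 6: declare c=27 at depth 1
Step 7: declare a=(read c)=27 at depth 1
Visible at query point: a=27 c=27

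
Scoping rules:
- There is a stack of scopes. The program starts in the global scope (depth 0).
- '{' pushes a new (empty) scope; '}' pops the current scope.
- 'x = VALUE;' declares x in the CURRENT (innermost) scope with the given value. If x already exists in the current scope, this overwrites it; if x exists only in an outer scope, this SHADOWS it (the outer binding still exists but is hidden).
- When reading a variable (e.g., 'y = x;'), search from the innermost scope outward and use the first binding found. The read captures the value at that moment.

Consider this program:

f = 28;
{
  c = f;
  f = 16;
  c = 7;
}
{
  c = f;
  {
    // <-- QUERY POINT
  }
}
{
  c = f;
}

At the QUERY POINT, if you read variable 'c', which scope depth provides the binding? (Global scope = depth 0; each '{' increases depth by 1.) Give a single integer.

Answer: 1

Derivation:
Step 1: declare f=28 at depth 0
Step 2: enter scope (depth=1)
Step 3: declare c=(read f)=28 at depth 1
Step 4: declare f=16 at depth 1
Step 5: declare c=7 at depth 1
Step 6: exit scope (depth=0)
Step 7: enter scope (depth=1)
Step 8: declare c=(read f)=28 at depth 1
Step 9: enter scope (depth=2)
Visible at query point: c=28 f=28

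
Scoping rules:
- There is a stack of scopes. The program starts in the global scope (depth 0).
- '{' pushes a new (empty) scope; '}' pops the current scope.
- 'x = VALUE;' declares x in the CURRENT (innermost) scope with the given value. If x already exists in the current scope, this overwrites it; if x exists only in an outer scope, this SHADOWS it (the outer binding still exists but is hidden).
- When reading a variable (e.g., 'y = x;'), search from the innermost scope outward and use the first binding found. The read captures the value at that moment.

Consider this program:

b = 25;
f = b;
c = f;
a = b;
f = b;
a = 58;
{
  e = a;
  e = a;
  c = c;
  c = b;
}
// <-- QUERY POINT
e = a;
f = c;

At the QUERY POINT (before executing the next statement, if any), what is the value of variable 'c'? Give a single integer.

Step 1: declare b=25 at depth 0
Step 2: declare f=(read b)=25 at depth 0
Step 3: declare c=(read f)=25 at depth 0
Step 4: declare a=(read b)=25 at depth 0
Step 5: declare f=(read b)=25 at depth 0
Step 6: declare a=58 at depth 0
Step 7: enter scope (depth=1)
Step 8: declare e=(read a)=58 at depth 1
Step 9: declare e=(read a)=58 at depth 1
Step 10: declare c=(read c)=25 at depth 1
Step 11: declare c=(read b)=25 at depth 1
Step 12: exit scope (depth=0)
Visible at query point: a=58 b=25 c=25 f=25

Answer: 25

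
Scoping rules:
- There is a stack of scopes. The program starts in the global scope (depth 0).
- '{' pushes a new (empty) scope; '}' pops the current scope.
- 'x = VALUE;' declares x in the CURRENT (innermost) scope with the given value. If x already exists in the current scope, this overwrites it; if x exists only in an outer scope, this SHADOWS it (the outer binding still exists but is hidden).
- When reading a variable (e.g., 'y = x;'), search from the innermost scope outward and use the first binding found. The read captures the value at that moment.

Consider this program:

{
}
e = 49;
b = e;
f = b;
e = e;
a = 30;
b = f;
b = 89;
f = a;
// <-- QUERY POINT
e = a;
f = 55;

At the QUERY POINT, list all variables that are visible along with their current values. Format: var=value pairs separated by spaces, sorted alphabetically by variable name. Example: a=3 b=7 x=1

Step 1: enter scope (depth=1)
Step 2: exit scope (depth=0)
Step 3: declare e=49 at depth 0
Step 4: declare b=(read e)=49 at depth 0
Step 5: declare f=(read b)=49 at depth 0
Step 6: declare e=(read e)=49 at depth 0
Step 7: declare a=30 at depth 0
Step 8: declare b=(read f)=49 at depth 0
Step 9: declare b=89 at depth 0
Step 10: declare f=(read a)=30 at depth 0
Visible at query point: a=30 b=89 e=49 f=30

Answer: a=30 b=89 e=49 f=30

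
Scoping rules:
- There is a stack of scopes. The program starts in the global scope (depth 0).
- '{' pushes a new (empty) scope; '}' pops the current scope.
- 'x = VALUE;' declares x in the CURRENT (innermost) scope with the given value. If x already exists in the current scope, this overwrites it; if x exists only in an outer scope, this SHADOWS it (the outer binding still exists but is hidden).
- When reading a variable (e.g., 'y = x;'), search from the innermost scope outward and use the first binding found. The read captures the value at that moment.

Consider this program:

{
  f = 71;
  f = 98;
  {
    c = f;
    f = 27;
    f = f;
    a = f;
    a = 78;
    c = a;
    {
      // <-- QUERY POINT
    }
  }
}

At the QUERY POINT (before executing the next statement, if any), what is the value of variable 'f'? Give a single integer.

Answer: 27

Derivation:
Step 1: enter scope (depth=1)
Step 2: declare f=71 at depth 1
Step 3: declare f=98 at depth 1
Step 4: enter scope (depth=2)
Step 5: declare c=(read f)=98 at depth 2
Step 6: declare f=27 at depth 2
Step 7: declare f=(read f)=27 at depth 2
Step 8: declare a=(read f)=27 at depth 2
Step 9: declare a=78 at depth 2
Step 10: declare c=(read a)=78 at depth 2
Step 11: enter scope (depth=3)
Visible at query point: a=78 c=78 f=27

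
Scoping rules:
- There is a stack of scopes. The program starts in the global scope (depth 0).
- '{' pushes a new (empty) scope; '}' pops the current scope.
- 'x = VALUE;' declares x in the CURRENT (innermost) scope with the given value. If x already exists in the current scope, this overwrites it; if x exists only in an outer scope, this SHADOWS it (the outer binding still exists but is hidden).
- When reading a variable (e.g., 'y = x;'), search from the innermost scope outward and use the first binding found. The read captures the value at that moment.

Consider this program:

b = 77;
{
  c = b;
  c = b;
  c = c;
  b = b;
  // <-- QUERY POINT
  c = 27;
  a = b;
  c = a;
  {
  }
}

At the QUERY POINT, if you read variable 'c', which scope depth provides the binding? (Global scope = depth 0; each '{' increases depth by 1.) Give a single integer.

Step 1: declare b=77 at depth 0
Step 2: enter scope (depth=1)
Step 3: declare c=(read b)=77 at depth 1
Step 4: declare c=(read b)=77 at depth 1
Step 5: declare c=(read c)=77 at depth 1
Step 6: declare b=(read b)=77 at depth 1
Visible at query point: b=77 c=77

Answer: 1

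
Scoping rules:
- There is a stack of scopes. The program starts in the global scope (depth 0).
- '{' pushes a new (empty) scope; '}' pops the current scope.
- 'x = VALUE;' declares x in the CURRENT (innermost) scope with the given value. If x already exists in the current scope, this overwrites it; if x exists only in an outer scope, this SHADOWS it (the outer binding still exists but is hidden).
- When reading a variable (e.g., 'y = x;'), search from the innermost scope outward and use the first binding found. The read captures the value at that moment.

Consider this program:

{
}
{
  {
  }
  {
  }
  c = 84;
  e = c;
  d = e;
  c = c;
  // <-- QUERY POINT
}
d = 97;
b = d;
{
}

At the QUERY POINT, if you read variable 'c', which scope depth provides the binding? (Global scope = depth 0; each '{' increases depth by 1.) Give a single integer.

Answer: 1

Derivation:
Step 1: enter scope (depth=1)
Step 2: exit scope (depth=0)
Step 3: enter scope (depth=1)
Step 4: enter scope (depth=2)
Step 5: exit scope (depth=1)
Step 6: enter scope (depth=2)
Step 7: exit scope (depth=1)
Step 8: declare c=84 at depth 1
Step 9: declare e=(read c)=84 at depth 1
Step 10: declare d=(read e)=84 at depth 1
Step 11: declare c=(read c)=84 at depth 1
Visible at query point: c=84 d=84 e=84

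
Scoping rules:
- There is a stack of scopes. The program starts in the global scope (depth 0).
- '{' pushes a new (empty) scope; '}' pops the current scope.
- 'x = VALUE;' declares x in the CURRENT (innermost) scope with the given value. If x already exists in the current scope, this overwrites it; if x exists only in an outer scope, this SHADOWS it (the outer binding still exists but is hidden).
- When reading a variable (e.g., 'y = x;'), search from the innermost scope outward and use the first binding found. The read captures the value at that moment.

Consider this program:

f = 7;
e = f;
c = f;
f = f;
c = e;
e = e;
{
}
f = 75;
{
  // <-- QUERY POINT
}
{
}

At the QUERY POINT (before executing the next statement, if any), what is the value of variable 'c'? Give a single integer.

Answer: 7

Derivation:
Step 1: declare f=7 at depth 0
Step 2: declare e=(read f)=7 at depth 0
Step 3: declare c=(read f)=7 at depth 0
Step 4: declare f=(read f)=7 at depth 0
Step 5: declare c=(read e)=7 at depth 0
Step 6: declare e=(read e)=7 at depth 0
Step 7: enter scope (depth=1)
Step 8: exit scope (depth=0)
Step 9: declare f=75 at depth 0
Step 10: enter scope (depth=1)
Visible at query point: c=7 e=7 f=75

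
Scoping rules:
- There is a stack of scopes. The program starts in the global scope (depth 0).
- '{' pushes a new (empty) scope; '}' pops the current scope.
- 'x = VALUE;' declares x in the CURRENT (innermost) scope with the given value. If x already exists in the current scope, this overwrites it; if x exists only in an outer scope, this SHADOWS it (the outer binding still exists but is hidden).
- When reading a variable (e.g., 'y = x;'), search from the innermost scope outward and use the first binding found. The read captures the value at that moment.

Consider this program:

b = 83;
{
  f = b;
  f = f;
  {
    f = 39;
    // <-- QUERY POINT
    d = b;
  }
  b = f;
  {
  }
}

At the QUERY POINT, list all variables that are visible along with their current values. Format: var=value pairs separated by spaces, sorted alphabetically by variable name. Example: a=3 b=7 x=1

Step 1: declare b=83 at depth 0
Step 2: enter scope (depth=1)
Step 3: declare f=(read b)=83 at depth 1
Step 4: declare f=(read f)=83 at depth 1
Step 5: enter scope (depth=2)
Step 6: declare f=39 at depth 2
Visible at query point: b=83 f=39

Answer: b=83 f=39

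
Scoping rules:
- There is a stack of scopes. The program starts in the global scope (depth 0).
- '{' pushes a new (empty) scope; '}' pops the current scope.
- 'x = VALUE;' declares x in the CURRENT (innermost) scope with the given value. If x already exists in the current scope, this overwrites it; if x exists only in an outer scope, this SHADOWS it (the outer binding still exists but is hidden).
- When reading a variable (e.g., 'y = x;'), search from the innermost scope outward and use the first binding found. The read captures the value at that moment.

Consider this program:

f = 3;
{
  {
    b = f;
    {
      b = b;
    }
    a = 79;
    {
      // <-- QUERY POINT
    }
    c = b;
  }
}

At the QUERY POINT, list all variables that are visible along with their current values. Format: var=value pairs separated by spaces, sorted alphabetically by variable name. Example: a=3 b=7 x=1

Answer: a=79 b=3 f=3

Derivation:
Step 1: declare f=3 at depth 0
Step 2: enter scope (depth=1)
Step 3: enter scope (depth=2)
Step 4: declare b=(read f)=3 at depth 2
Step 5: enter scope (depth=3)
Step 6: declare b=(read b)=3 at depth 3
Step 7: exit scope (depth=2)
Step 8: declare a=79 at depth 2
Step 9: enter scope (depth=3)
Visible at query point: a=79 b=3 f=3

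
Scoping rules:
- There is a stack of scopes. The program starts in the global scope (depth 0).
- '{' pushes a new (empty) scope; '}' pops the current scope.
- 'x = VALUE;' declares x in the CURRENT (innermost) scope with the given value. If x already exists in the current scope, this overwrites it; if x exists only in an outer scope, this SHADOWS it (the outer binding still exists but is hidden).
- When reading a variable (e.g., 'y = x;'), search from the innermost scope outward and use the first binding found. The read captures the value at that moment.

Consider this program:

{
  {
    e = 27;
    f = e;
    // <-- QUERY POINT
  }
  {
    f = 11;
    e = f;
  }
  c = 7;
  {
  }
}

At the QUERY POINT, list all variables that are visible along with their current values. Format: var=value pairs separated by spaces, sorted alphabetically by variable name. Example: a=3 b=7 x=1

Answer: e=27 f=27

Derivation:
Step 1: enter scope (depth=1)
Step 2: enter scope (depth=2)
Step 3: declare e=27 at depth 2
Step 4: declare f=(read e)=27 at depth 2
Visible at query point: e=27 f=27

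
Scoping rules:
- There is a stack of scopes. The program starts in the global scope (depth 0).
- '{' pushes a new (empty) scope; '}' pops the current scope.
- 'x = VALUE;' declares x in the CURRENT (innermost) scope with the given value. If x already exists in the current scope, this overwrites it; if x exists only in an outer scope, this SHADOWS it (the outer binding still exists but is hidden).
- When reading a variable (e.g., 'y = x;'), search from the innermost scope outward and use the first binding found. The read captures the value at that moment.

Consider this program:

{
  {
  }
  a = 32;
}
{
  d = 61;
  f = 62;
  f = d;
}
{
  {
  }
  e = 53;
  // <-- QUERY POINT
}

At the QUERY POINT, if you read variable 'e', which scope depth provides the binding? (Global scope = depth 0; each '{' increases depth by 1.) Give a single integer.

Answer: 1

Derivation:
Step 1: enter scope (depth=1)
Step 2: enter scope (depth=2)
Step 3: exit scope (depth=1)
Step 4: declare a=32 at depth 1
Step 5: exit scope (depth=0)
Step 6: enter scope (depth=1)
Step 7: declare d=61 at depth 1
Step 8: declare f=62 at depth 1
Step 9: declare f=(read d)=61 at depth 1
Step 10: exit scope (depth=0)
Step 11: enter scope (depth=1)
Step 12: enter scope (depth=2)
Step 13: exit scope (depth=1)
Step 14: declare e=53 at depth 1
Visible at query point: e=53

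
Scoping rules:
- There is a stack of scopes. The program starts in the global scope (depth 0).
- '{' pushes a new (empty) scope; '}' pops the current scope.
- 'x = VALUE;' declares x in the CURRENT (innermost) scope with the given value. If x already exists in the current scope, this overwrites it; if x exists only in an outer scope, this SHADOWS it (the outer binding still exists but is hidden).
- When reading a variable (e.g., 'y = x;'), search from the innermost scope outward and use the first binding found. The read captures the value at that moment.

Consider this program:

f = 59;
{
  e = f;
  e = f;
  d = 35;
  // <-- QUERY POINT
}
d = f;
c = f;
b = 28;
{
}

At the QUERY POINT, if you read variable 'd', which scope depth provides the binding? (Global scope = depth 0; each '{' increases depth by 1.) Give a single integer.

Step 1: declare f=59 at depth 0
Step 2: enter scope (depth=1)
Step 3: declare e=(read f)=59 at depth 1
Step 4: declare e=(read f)=59 at depth 1
Step 5: declare d=35 at depth 1
Visible at query point: d=35 e=59 f=59

Answer: 1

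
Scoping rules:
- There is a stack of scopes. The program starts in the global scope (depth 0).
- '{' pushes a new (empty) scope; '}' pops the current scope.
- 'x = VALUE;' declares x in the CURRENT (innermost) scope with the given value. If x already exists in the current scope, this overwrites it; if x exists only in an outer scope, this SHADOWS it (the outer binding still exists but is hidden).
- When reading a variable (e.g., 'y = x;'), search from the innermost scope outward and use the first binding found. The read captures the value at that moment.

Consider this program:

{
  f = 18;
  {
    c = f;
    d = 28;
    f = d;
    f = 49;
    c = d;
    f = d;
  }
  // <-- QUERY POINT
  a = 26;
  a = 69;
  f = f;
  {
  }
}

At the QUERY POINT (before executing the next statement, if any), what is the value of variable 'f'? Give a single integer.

Step 1: enter scope (depth=1)
Step 2: declare f=18 at depth 1
Step 3: enter scope (depth=2)
Step 4: declare c=(read f)=18 at depth 2
Step 5: declare d=28 at depth 2
Step 6: declare f=(read d)=28 at depth 2
Step 7: declare f=49 at depth 2
Step 8: declare c=(read d)=28 at depth 2
Step 9: declare f=(read d)=28 at depth 2
Step 10: exit scope (depth=1)
Visible at query point: f=18

Answer: 18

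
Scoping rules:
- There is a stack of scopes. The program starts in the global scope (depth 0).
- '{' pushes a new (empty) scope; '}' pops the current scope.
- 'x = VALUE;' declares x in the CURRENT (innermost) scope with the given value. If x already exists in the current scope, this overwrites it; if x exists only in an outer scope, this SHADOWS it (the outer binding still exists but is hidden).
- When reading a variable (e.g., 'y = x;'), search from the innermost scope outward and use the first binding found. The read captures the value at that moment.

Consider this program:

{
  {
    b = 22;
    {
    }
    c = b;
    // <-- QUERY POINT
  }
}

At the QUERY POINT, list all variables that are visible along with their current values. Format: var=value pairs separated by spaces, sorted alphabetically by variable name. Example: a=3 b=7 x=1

Answer: b=22 c=22

Derivation:
Step 1: enter scope (depth=1)
Step 2: enter scope (depth=2)
Step 3: declare b=22 at depth 2
Step 4: enter scope (depth=3)
Step 5: exit scope (depth=2)
Step 6: declare c=(read b)=22 at depth 2
Visible at query point: b=22 c=22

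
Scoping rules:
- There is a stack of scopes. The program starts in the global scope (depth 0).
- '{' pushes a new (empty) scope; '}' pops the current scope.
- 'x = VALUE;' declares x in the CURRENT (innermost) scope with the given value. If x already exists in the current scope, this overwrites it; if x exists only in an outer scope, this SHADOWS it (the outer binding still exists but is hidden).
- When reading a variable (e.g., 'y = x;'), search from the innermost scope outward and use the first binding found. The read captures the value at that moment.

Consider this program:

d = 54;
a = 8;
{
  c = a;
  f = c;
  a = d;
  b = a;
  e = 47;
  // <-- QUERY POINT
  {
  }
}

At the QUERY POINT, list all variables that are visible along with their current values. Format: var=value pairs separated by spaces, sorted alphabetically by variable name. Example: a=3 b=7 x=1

Answer: a=54 b=54 c=8 d=54 e=47 f=8

Derivation:
Step 1: declare d=54 at depth 0
Step 2: declare a=8 at depth 0
Step 3: enter scope (depth=1)
Step 4: declare c=(read a)=8 at depth 1
Step 5: declare f=(read c)=8 at depth 1
Step 6: declare a=(read d)=54 at depth 1
Step 7: declare b=(read a)=54 at depth 1
Step 8: declare e=47 at depth 1
Visible at query point: a=54 b=54 c=8 d=54 e=47 f=8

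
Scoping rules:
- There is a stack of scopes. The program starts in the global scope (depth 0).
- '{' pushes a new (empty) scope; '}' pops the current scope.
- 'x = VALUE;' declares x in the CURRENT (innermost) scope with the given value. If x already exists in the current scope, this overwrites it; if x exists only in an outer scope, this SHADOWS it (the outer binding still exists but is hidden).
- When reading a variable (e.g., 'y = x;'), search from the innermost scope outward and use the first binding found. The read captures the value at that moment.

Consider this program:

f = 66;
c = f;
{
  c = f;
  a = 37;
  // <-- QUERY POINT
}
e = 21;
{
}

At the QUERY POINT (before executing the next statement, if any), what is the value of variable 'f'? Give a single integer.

Answer: 66

Derivation:
Step 1: declare f=66 at depth 0
Step 2: declare c=(read f)=66 at depth 0
Step 3: enter scope (depth=1)
Step 4: declare c=(read f)=66 at depth 1
Step 5: declare a=37 at depth 1
Visible at query point: a=37 c=66 f=66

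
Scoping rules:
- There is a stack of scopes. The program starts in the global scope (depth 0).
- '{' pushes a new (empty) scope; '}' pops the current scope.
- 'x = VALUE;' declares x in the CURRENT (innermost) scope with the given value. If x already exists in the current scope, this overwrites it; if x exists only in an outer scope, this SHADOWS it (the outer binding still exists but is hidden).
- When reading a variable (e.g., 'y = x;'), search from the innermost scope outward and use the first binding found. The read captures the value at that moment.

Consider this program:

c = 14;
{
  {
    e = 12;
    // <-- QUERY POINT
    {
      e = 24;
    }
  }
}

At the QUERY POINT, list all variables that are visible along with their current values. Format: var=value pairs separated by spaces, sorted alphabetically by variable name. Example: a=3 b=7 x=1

Answer: c=14 e=12

Derivation:
Step 1: declare c=14 at depth 0
Step 2: enter scope (depth=1)
Step 3: enter scope (depth=2)
Step 4: declare e=12 at depth 2
Visible at query point: c=14 e=12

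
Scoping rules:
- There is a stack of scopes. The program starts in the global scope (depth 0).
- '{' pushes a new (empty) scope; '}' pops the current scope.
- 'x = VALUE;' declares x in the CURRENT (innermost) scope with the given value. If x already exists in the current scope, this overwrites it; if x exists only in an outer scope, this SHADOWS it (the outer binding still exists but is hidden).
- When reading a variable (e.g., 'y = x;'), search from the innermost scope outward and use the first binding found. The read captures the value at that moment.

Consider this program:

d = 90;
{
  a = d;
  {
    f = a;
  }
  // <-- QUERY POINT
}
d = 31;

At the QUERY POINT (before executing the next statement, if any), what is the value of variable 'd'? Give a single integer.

Step 1: declare d=90 at depth 0
Step 2: enter scope (depth=1)
Step 3: declare a=(read d)=90 at depth 1
Step 4: enter scope (depth=2)
Step 5: declare f=(read a)=90 at depth 2
Step 6: exit scope (depth=1)
Visible at query point: a=90 d=90

Answer: 90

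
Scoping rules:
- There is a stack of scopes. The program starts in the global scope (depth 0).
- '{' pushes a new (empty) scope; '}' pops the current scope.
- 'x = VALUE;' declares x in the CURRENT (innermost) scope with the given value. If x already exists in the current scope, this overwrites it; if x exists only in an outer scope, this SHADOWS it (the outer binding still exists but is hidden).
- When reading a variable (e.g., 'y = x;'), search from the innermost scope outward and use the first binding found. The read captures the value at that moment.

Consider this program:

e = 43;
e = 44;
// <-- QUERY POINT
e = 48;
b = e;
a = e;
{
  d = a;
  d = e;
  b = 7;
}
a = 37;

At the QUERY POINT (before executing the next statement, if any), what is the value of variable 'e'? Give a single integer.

Answer: 44

Derivation:
Step 1: declare e=43 at depth 0
Step 2: declare e=44 at depth 0
Visible at query point: e=44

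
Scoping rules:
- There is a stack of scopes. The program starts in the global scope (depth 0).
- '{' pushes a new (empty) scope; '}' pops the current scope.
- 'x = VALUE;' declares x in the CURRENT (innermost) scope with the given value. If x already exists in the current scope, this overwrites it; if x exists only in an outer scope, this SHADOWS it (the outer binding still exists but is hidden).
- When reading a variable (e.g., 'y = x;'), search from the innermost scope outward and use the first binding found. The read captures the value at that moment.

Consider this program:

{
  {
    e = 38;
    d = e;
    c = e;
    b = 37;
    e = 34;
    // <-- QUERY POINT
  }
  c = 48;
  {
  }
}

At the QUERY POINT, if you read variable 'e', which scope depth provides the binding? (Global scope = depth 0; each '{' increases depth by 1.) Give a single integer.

Answer: 2

Derivation:
Step 1: enter scope (depth=1)
Step 2: enter scope (depth=2)
Step 3: declare e=38 at depth 2
Step 4: declare d=(read e)=38 at depth 2
Step 5: declare c=(read e)=38 at depth 2
Step 6: declare b=37 at depth 2
Step 7: declare e=34 at depth 2
Visible at query point: b=37 c=38 d=38 e=34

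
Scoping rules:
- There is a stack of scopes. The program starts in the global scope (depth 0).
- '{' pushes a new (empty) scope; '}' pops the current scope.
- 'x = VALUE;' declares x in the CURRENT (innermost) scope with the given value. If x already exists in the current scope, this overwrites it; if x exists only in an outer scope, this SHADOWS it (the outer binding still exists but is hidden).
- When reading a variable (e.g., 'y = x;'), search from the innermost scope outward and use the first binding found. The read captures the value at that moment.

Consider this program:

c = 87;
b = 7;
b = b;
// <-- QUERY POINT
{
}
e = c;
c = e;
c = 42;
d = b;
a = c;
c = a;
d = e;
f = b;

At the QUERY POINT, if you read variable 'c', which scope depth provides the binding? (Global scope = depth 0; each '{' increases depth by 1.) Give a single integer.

Step 1: declare c=87 at depth 0
Step 2: declare b=7 at depth 0
Step 3: declare b=(read b)=7 at depth 0
Visible at query point: b=7 c=87

Answer: 0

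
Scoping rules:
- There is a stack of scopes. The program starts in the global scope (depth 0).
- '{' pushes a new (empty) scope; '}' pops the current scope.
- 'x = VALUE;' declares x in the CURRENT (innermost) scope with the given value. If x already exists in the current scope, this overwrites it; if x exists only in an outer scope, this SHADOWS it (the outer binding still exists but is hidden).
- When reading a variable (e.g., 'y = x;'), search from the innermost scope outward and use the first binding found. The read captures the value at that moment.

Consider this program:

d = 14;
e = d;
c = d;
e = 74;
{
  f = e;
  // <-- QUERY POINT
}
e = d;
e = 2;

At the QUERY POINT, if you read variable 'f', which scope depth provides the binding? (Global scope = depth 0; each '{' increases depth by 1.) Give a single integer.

Answer: 1

Derivation:
Step 1: declare d=14 at depth 0
Step 2: declare e=(read d)=14 at depth 0
Step 3: declare c=(read d)=14 at depth 0
Step 4: declare e=74 at depth 0
Step 5: enter scope (depth=1)
Step 6: declare f=(read e)=74 at depth 1
Visible at query point: c=14 d=14 e=74 f=74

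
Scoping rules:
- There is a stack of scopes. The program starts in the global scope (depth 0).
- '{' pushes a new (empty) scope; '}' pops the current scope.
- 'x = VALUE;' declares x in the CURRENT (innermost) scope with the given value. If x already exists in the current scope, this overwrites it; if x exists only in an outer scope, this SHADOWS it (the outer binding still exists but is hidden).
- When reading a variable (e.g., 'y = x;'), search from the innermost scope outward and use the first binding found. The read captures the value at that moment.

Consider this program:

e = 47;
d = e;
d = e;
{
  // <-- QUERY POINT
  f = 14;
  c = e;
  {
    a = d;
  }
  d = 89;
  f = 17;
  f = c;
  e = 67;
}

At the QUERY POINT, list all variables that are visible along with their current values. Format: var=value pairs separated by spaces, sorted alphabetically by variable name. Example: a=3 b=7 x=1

Step 1: declare e=47 at depth 0
Step 2: declare d=(read e)=47 at depth 0
Step 3: declare d=(read e)=47 at depth 0
Step 4: enter scope (depth=1)
Visible at query point: d=47 e=47

Answer: d=47 e=47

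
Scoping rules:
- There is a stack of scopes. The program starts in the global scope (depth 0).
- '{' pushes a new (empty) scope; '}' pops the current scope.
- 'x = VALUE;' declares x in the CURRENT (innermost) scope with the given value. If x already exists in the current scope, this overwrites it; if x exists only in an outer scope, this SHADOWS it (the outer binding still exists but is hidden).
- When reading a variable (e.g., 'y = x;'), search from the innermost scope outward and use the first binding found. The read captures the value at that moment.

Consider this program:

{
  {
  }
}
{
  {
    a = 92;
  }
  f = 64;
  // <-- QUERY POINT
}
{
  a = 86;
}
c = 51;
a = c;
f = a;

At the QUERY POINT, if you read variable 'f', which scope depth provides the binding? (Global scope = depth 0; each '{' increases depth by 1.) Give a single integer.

Step 1: enter scope (depth=1)
Step 2: enter scope (depth=2)
Step 3: exit scope (depth=1)
Step 4: exit scope (depth=0)
Step 5: enter scope (depth=1)
Step 6: enter scope (depth=2)
Step 7: declare a=92 at depth 2
Step 8: exit scope (depth=1)
Step 9: declare f=64 at depth 1
Visible at query point: f=64

Answer: 1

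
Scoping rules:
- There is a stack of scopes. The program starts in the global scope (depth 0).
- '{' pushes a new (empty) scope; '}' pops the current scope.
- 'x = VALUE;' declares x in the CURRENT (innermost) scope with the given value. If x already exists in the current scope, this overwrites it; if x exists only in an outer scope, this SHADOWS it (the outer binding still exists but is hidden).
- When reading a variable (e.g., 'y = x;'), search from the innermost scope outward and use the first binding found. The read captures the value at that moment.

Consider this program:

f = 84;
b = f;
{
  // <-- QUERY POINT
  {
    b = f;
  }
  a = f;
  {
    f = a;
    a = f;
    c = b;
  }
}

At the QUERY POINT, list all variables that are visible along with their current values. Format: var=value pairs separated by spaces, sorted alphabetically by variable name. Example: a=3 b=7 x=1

Step 1: declare f=84 at depth 0
Step 2: declare b=(read f)=84 at depth 0
Step 3: enter scope (depth=1)
Visible at query point: b=84 f=84

Answer: b=84 f=84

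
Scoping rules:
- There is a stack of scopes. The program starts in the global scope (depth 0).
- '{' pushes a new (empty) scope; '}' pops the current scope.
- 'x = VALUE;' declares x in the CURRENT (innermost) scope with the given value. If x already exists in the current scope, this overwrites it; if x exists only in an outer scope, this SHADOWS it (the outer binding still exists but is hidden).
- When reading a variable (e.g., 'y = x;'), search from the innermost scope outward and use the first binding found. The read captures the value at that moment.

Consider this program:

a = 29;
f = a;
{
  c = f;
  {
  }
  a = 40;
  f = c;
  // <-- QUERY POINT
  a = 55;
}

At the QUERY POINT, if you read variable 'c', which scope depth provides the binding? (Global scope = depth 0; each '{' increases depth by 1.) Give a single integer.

Step 1: declare a=29 at depth 0
Step 2: declare f=(read a)=29 at depth 0
Step 3: enter scope (depth=1)
Step 4: declare c=(read f)=29 at depth 1
Step 5: enter scope (depth=2)
Step 6: exit scope (depth=1)
Step 7: declare a=40 at depth 1
Step 8: declare f=(read c)=29 at depth 1
Visible at query point: a=40 c=29 f=29

Answer: 1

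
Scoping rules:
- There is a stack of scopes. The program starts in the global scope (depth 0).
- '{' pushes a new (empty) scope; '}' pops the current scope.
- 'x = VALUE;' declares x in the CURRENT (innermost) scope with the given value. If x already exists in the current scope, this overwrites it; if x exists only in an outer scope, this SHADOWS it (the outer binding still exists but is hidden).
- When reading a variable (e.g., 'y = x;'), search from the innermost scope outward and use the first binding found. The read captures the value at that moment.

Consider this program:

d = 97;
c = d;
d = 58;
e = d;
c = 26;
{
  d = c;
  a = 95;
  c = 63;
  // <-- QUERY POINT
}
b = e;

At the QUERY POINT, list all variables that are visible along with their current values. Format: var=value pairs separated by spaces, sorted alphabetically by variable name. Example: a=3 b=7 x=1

Step 1: declare d=97 at depth 0
Step 2: declare c=(read d)=97 at depth 0
Step 3: declare d=58 at depth 0
Step 4: declare e=(read d)=58 at depth 0
Step 5: declare c=26 at depth 0
Step 6: enter scope (depth=1)
Step 7: declare d=(read c)=26 at depth 1
Step 8: declare a=95 at depth 1
Step 9: declare c=63 at depth 1
Visible at query point: a=95 c=63 d=26 e=58

Answer: a=95 c=63 d=26 e=58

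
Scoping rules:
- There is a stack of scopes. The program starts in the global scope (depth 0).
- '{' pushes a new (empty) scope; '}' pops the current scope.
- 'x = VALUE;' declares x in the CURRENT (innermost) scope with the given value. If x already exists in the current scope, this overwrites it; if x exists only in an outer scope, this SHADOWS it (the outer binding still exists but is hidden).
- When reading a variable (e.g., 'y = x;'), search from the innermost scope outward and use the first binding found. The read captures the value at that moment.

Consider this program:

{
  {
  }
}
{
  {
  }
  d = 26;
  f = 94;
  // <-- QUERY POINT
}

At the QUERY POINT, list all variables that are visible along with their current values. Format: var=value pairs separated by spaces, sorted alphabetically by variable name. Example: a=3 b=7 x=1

Step 1: enter scope (depth=1)
Step 2: enter scope (depth=2)
Step 3: exit scope (depth=1)
Step 4: exit scope (depth=0)
Step 5: enter scope (depth=1)
Step 6: enter scope (depth=2)
Step 7: exit scope (depth=1)
Step 8: declare d=26 at depth 1
Step 9: declare f=94 at depth 1
Visible at query point: d=26 f=94

Answer: d=26 f=94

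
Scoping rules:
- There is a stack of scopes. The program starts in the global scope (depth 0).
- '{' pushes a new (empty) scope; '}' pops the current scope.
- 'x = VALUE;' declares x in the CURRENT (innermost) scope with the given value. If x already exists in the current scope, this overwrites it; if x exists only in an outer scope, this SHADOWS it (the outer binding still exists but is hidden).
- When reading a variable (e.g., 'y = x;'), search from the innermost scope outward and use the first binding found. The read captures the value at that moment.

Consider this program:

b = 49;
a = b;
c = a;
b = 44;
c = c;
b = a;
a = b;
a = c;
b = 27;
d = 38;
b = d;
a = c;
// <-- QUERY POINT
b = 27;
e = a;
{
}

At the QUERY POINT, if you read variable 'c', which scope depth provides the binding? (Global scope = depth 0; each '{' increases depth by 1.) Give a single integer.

Step 1: declare b=49 at depth 0
Step 2: declare a=(read b)=49 at depth 0
Step 3: declare c=(read a)=49 at depth 0
Step 4: declare b=44 at depth 0
Step 5: declare c=(read c)=49 at depth 0
Step 6: declare b=(read a)=49 at depth 0
Step 7: declare a=(read b)=49 at depth 0
Step 8: declare a=(read c)=49 at depth 0
Step 9: declare b=27 at depth 0
Step 10: declare d=38 at depth 0
Step 11: declare b=(read d)=38 at depth 0
Step 12: declare a=(read c)=49 at depth 0
Visible at query point: a=49 b=38 c=49 d=38

Answer: 0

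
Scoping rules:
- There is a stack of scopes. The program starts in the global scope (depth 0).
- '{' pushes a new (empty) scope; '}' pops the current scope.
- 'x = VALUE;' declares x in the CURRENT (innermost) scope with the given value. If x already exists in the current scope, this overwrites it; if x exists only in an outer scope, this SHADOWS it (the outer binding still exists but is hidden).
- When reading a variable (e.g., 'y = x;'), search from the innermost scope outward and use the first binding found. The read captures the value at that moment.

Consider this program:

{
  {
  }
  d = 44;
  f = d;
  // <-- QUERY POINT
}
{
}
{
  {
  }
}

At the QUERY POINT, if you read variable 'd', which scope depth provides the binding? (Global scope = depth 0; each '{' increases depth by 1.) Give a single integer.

Answer: 1

Derivation:
Step 1: enter scope (depth=1)
Step 2: enter scope (depth=2)
Step 3: exit scope (depth=1)
Step 4: declare d=44 at depth 1
Step 5: declare f=(read d)=44 at depth 1
Visible at query point: d=44 f=44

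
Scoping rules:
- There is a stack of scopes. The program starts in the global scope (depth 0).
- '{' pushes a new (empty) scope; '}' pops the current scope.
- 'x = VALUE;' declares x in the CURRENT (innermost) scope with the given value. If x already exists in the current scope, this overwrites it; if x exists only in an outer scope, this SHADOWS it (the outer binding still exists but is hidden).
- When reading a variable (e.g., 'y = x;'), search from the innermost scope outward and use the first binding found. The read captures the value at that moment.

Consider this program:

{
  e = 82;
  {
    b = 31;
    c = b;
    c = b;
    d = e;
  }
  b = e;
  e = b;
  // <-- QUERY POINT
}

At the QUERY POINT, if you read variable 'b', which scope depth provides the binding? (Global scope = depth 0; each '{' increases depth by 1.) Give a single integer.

Answer: 1

Derivation:
Step 1: enter scope (depth=1)
Step 2: declare e=82 at depth 1
Step 3: enter scope (depth=2)
Step 4: declare b=31 at depth 2
Step 5: declare c=(read b)=31 at depth 2
Step 6: declare c=(read b)=31 at depth 2
Step 7: declare d=(read e)=82 at depth 2
Step 8: exit scope (depth=1)
Step 9: declare b=(read e)=82 at depth 1
Step 10: declare e=(read b)=82 at depth 1
Visible at query point: b=82 e=82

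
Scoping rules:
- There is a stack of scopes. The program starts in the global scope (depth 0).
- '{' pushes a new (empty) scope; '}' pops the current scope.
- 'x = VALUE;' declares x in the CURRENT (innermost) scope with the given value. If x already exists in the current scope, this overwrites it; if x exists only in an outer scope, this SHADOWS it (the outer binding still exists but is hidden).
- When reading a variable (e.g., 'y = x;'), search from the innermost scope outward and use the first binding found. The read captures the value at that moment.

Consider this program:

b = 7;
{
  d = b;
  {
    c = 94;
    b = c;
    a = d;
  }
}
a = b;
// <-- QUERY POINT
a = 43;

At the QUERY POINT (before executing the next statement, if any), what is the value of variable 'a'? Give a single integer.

Answer: 7

Derivation:
Step 1: declare b=7 at depth 0
Step 2: enter scope (depth=1)
Step 3: declare d=(read b)=7 at depth 1
Step 4: enter scope (depth=2)
Step 5: declare c=94 at depth 2
Step 6: declare b=(read c)=94 at depth 2
Step 7: declare a=(read d)=7 at depth 2
Step 8: exit scope (depth=1)
Step 9: exit scope (depth=0)
Step 10: declare a=(read b)=7 at depth 0
Visible at query point: a=7 b=7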